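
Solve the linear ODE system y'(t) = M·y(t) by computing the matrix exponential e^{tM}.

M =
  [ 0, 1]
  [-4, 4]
e^{tM} =
  [-2*t*exp(2*t) + exp(2*t), t*exp(2*t)]
  [-4*t*exp(2*t), 2*t*exp(2*t) + exp(2*t)]

Strategy: write M = P · J · P⁻¹ where J is a Jordan canonical form, so e^{tM} = P · e^{tJ} · P⁻¹, and e^{tJ} can be computed block-by-block.

M has Jordan form
J =
  [2, 1]
  [0, 2]
(up to reordering of blocks).

Per-block formulas:
  For a 2×2 Jordan block J_2(2): exp(t · J_2(2)) = e^(2t)·(I + t·N), where N is the 2×2 nilpotent shift.

After assembling e^{tJ} and conjugating by P, we get:

e^{tM} =
  [-2*t*exp(2*t) + exp(2*t), t*exp(2*t)]
  [-4*t*exp(2*t), 2*t*exp(2*t) + exp(2*t)]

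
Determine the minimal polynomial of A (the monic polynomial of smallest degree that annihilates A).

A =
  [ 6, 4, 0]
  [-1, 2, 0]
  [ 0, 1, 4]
x^3 - 12*x^2 + 48*x - 64

The characteristic polynomial is χ_A(x) = (x - 4)^3, so the eigenvalues are known. The minimal polynomial is
  m_A(x) = Π_λ (x − λ)^{k_λ}
where k_λ is the size of the *largest* Jordan block for λ (equivalently, the smallest k with (A − λI)^k v = 0 for every generalised eigenvector v of λ).

  λ = 4: largest Jordan block has size 3, contributing (x − 4)^3

So m_A(x) = (x - 4)^3 = x^3 - 12*x^2 + 48*x - 64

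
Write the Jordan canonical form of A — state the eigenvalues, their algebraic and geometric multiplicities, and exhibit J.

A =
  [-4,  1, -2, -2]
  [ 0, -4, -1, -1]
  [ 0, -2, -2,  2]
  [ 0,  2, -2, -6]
J_3(-4) ⊕ J_1(-4)

The characteristic polynomial is
  det(x·I − A) = x^4 + 16*x^3 + 96*x^2 + 256*x + 256 = (x + 4)^4

Eigenvalues and multiplicities (the geometric multiplicity of λ is n − rank(A − λI), which equals the number of Jordan blocks for λ):
  λ = -4: algebraic multiplicity = 4, geometric multiplicity = 2

Determining the block sizes for each eigenvalue:
  λ = -4: with am = 4 and gm = 2, the partition is not yet determined (e.g. several partitions of 4 into 2 parts exist). Let N = A − (-4)·I. Computing rank(N^1) = 2, rank(N^2) = 1, rank(N^3) = 0; the number of blocks of size ≥ j is rank(N^{j−1}) − rank(N^j), giving [2, 1, 1]. So we have 1 block(s) of size 3, 1 block(s) of size 1 → block sizes [3, 1]

Assembling the blocks gives a Jordan form
J =
  [-4,  1,  0,  0]
  [ 0, -4,  1,  0]
  [ 0,  0, -4,  0]
  [ 0,  0,  0, -4]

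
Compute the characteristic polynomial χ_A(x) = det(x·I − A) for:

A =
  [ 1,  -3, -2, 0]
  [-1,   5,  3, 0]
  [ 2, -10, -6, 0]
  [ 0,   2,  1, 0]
x^4

Expanding det(x·I − A) (e.g. by cofactor expansion or by noting that A is similar to its Jordan form J, which has the same characteristic polynomial as A) gives
  χ_A(x) = x^4
which factors as x^4. The eigenvalues (with algebraic multiplicities) are λ = 0 with multiplicity 4.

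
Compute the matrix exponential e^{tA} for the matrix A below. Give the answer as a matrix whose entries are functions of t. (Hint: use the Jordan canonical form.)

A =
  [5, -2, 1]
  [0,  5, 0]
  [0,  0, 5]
e^{tA} =
  [exp(5*t), -2*t*exp(5*t), t*exp(5*t)]
  [0, exp(5*t), 0]
  [0, 0, exp(5*t)]

Strategy: write A = P · J · P⁻¹ where J is a Jordan canonical form, so e^{tA} = P · e^{tJ} · P⁻¹, and e^{tJ} can be computed block-by-block.

A has Jordan form
J =
  [5, 1, 0]
  [0, 5, 0]
  [0, 0, 5]
(up to reordering of blocks).

Per-block formulas:
  For a 2×2 Jordan block J_2(5): exp(t · J_2(5)) = e^(5t)·(I + t·N), where N is the 2×2 nilpotent shift.
  For a 1×1 block at λ = 5: exp(t · [5]) = [e^(5t)].

After assembling e^{tJ} and conjugating by P, we get:

e^{tA} =
  [exp(5*t), -2*t*exp(5*t), t*exp(5*t)]
  [0, exp(5*t), 0]
  [0, 0, exp(5*t)]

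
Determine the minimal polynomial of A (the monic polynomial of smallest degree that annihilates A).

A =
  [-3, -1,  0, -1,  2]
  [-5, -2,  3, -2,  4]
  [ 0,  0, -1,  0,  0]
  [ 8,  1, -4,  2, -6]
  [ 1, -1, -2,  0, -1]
x^3 + 3*x^2 + 3*x + 1

The characteristic polynomial is χ_A(x) = (x + 1)^5, so the eigenvalues are known. The minimal polynomial is
  m_A(x) = Π_λ (x − λ)^{k_λ}
where k_λ is the size of the *largest* Jordan block for λ (equivalently, the smallest k with (A − λI)^k v = 0 for every generalised eigenvector v of λ).

  λ = -1: largest Jordan block has size 3, contributing (x + 1)^3

So m_A(x) = (x + 1)^3 = x^3 + 3*x^2 + 3*x + 1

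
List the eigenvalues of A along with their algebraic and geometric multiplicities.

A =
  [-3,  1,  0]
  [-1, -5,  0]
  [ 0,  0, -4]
λ = -4: alg = 3, geom = 2

Step 1 — factor the characteristic polynomial to read off the algebraic multiplicities:
  χ_A(x) = (x + 4)^3

Step 2 — compute geometric multiplicities via the rank-nullity identity g(λ) = n − rank(A − λI):
  rank(A − (-4)·I) = 1, so dim ker(A − (-4)·I) = n − 1 = 2

Summary:
  λ = -4: algebraic multiplicity = 3, geometric multiplicity = 2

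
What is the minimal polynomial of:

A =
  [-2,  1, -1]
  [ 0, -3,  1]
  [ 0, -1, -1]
x^2 + 4*x + 4

The characteristic polynomial is χ_A(x) = (x + 2)^3, so the eigenvalues are known. The minimal polynomial is
  m_A(x) = Π_λ (x − λ)^{k_λ}
where k_λ is the size of the *largest* Jordan block for λ (equivalently, the smallest k with (A − λI)^k v = 0 for every generalised eigenvector v of λ).

  λ = -2: largest Jordan block has size 2, contributing (x + 2)^2

So m_A(x) = (x + 2)^2 = x^2 + 4*x + 4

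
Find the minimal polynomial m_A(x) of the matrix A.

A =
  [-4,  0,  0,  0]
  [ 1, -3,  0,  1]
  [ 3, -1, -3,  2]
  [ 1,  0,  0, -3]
x^4 + 13*x^3 + 63*x^2 + 135*x + 108

The characteristic polynomial is χ_A(x) = (x + 3)^3*(x + 4), so the eigenvalues are known. The minimal polynomial is
  m_A(x) = Π_λ (x − λ)^{k_λ}
where k_λ is the size of the *largest* Jordan block for λ (equivalently, the smallest k with (A − λI)^k v = 0 for every generalised eigenvector v of λ).

  λ = -4: largest Jordan block has size 1, contributing (x + 4)
  λ = -3: largest Jordan block has size 3, contributing (x + 3)^3

So m_A(x) = (x + 3)^3*(x + 4) = x^4 + 13*x^3 + 63*x^2 + 135*x + 108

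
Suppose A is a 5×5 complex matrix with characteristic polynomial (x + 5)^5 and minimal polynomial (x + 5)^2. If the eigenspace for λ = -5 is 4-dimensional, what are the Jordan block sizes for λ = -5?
Block sizes for λ = -5: [2, 1, 1, 1]

Step 1 — from the characteristic polynomial, algebraic multiplicity of λ = -5 is 5. From dim ker(A − (-5)·I) = 4, there are exactly 4 Jordan blocks for λ = -5.
Step 2 — from the minimal polynomial, the factor (x + 5)^2 tells us the largest block for λ = -5 has size 2.
Step 3 — with total size 5, 4 blocks, and largest block 2, the block sizes (in nonincreasing order) are [2, 1, 1, 1].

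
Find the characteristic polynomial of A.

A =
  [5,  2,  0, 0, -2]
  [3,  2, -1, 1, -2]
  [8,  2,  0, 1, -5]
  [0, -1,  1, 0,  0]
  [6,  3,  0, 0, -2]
x^5 - 5*x^4 + 10*x^3 - 10*x^2 + 5*x - 1

Expanding det(x·I − A) (e.g. by cofactor expansion or by noting that A is similar to its Jordan form J, which has the same characteristic polynomial as A) gives
  χ_A(x) = x^5 - 5*x^4 + 10*x^3 - 10*x^2 + 5*x - 1
which factors as (x - 1)^5. The eigenvalues (with algebraic multiplicities) are λ = 1 with multiplicity 5.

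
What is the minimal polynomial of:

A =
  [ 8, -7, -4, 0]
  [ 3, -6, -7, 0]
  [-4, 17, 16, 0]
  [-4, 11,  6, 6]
x^3 - 18*x^2 + 108*x - 216

The characteristic polynomial is χ_A(x) = (x - 6)^4, so the eigenvalues are known. The minimal polynomial is
  m_A(x) = Π_λ (x − λ)^{k_λ}
where k_λ is the size of the *largest* Jordan block for λ (equivalently, the smallest k with (A − λI)^k v = 0 for every generalised eigenvector v of λ).

  λ = 6: largest Jordan block has size 3, contributing (x − 6)^3

So m_A(x) = (x - 6)^3 = x^3 - 18*x^2 + 108*x - 216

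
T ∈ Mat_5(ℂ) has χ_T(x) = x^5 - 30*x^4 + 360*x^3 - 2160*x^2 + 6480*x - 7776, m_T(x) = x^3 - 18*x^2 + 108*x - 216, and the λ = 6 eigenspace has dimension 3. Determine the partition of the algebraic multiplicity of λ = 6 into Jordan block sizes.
Block sizes for λ = 6: [3, 1, 1]

Step 1 — from the characteristic polynomial, algebraic multiplicity of λ = 6 is 5. From dim ker(T − (6)·I) = 3, there are exactly 3 Jordan blocks for λ = 6.
Step 2 — from the minimal polynomial, the factor (x − 6)^3 tells us the largest block for λ = 6 has size 3.
Step 3 — with total size 5, 3 blocks, and largest block 3, the block sizes (in nonincreasing order) are [3, 1, 1].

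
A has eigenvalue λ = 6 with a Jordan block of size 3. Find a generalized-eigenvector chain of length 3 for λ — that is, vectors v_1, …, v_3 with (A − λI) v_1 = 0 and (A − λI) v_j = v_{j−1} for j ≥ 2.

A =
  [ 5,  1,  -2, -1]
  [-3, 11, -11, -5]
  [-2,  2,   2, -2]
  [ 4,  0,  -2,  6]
A Jordan chain for λ = 6 of length 3:
v_1 = (-2, -10, -4, 0)ᵀ
v_2 = (-1, -3, -2, 4)ᵀ
v_3 = (1, 0, 0, 0)ᵀ

Let N = A − (6)·I. We want v_3 with N^3 v_3 = 0 but N^2 v_3 ≠ 0; then v_{j-1} := N · v_j for j = 3, …, 2.

Pick v_3 = (1, 0, 0, 0)ᵀ.
Then v_2 = N · v_3 = (-1, -3, -2, 4)ᵀ.
Then v_1 = N · v_2 = (-2, -10, -4, 0)ᵀ.

Sanity check: (A − (6)·I) v_1 = (0, 0, 0, 0)ᵀ = 0. ✓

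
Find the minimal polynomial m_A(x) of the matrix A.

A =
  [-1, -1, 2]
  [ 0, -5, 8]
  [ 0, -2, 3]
x^2 + 2*x + 1

The characteristic polynomial is χ_A(x) = (x + 1)^3, so the eigenvalues are known. The minimal polynomial is
  m_A(x) = Π_λ (x − λ)^{k_λ}
where k_λ is the size of the *largest* Jordan block for λ (equivalently, the smallest k with (A − λI)^k v = 0 for every generalised eigenvector v of λ).

  λ = -1: largest Jordan block has size 2, contributing (x + 1)^2

So m_A(x) = (x + 1)^2 = x^2 + 2*x + 1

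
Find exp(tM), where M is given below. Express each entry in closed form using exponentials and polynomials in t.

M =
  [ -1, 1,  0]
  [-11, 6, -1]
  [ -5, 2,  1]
e^{tM} =
  [-t^2*exp(2*t) - 3*t*exp(2*t) + exp(2*t), t^2*exp(2*t)/2 + t*exp(2*t), -t^2*exp(2*t)/2]
  [-3*t^2*exp(2*t) - 11*t*exp(2*t), 3*t^2*exp(2*t)/2 + 4*t*exp(2*t) + exp(2*t), -3*t^2*exp(2*t)/2 - t*exp(2*t)]
  [-t^2*exp(2*t) - 5*t*exp(2*t), t^2*exp(2*t)/2 + 2*t*exp(2*t), -t^2*exp(2*t)/2 - t*exp(2*t) + exp(2*t)]

Strategy: write M = P · J · P⁻¹ where J is a Jordan canonical form, so e^{tM} = P · e^{tJ} · P⁻¹, and e^{tJ} can be computed block-by-block.

M has Jordan form
J =
  [2, 1, 0]
  [0, 2, 1]
  [0, 0, 2]
(up to reordering of blocks).

Per-block formulas:
  For a 3×3 Jordan block J_3(2): exp(t · J_3(2)) = e^(2t)·(I + t·N + (t^2/2)·N^2), where N is the 3×3 nilpotent shift.

After assembling e^{tJ} and conjugating by P, we get:

e^{tM} =
  [-t^2*exp(2*t) - 3*t*exp(2*t) + exp(2*t), t^2*exp(2*t)/2 + t*exp(2*t), -t^2*exp(2*t)/2]
  [-3*t^2*exp(2*t) - 11*t*exp(2*t), 3*t^2*exp(2*t)/2 + 4*t*exp(2*t) + exp(2*t), -3*t^2*exp(2*t)/2 - t*exp(2*t)]
  [-t^2*exp(2*t) - 5*t*exp(2*t), t^2*exp(2*t)/2 + 2*t*exp(2*t), -t^2*exp(2*t)/2 - t*exp(2*t) + exp(2*t)]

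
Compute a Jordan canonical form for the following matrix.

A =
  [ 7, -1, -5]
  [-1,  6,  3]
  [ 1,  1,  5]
J_3(6)

The characteristic polynomial is
  det(x·I − A) = x^3 - 18*x^2 + 108*x - 216 = (x - 6)^3

Eigenvalues and multiplicities (the geometric multiplicity of λ is n − rank(A − λI), which equals the number of Jordan blocks for λ):
  λ = 6: algebraic multiplicity = 3, geometric multiplicity = 1

Determining the block sizes for each eigenvalue:
  λ = 6: one block (gm = 1), so the single block has size am = 3 → block sizes [3]

Assembling the blocks gives a Jordan form
J =
  [6, 1, 0]
  [0, 6, 1]
  [0, 0, 6]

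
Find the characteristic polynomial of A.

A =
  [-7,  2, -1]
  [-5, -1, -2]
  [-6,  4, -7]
x^3 + 15*x^2 + 75*x + 125

Expanding det(x·I − A) (e.g. by cofactor expansion or by noting that A is similar to its Jordan form J, which has the same characteristic polynomial as A) gives
  χ_A(x) = x^3 + 15*x^2 + 75*x + 125
which factors as (x + 5)^3. The eigenvalues (with algebraic multiplicities) are λ = -5 with multiplicity 3.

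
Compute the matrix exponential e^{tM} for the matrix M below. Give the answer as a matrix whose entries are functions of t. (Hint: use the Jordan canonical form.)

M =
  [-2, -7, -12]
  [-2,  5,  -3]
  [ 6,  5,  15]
e^{tM} =
  [3*t^2*exp(6*t) - 8*t*exp(6*t) + exp(6*t), 3*t^2*exp(6*t)/2 - 7*t*exp(6*t), 9*t^2*exp(6*t)/2 - 12*t*exp(6*t)]
  [-2*t*exp(6*t), -t*exp(6*t) + exp(6*t), -3*t*exp(6*t)]
  [-2*t^2*exp(6*t) + 6*t*exp(6*t), -t^2*exp(6*t) + 5*t*exp(6*t), -3*t^2*exp(6*t) + 9*t*exp(6*t) + exp(6*t)]

Strategy: write M = P · J · P⁻¹ where J is a Jordan canonical form, so e^{tM} = P · e^{tJ} · P⁻¹, and e^{tJ} can be computed block-by-block.

M has Jordan form
J =
  [6, 1, 0]
  [0, 6, 1]
  [0, 0, 6]
(up to reordering of blocks).

Per-block formulas:
  For a 3×3 Jordan block J_3(6): exp(t · J_3(6)) = e^(6t)·(I + t·N + (t^2/2)·N^2), where N is the 3×3 nilpotent shift.

After assembling e^{tJ} and conjugating by P, we get:

e^{tM} =
  [3*t^2*exp(6*t) - 8*t*exp(6*t) + exp(6*t), 3*t^2*exp(6*t)/2 - 7*t*exp(6*t), 9*t^2*exp(6*t)/2 - 12*t*exp(6*t)]
  [-2*t*exp(6*t), -t*exp(6*t) + exp(6*t), -3*t*exp(6*t)]
  [-2*t^2*exp(6*t) + 6*t*exp(6*t), -t^2*exp(6*t) + 5*t*exp(6*t), -3*t^2*exp(6*t) + 9*t*exp(6*t) + exp(6*t)]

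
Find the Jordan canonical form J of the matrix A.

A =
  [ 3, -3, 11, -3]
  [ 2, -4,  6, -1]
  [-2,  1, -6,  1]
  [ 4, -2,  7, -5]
J_3(-3) ⊕ J_1(-3)

The characteristic polynomial is
  det(x·I − A) = x^4 + 12*x^3 + 54*x^2 + 108*x + 81 = (x + 3)^4

Eigenvalues and multiplicities (the geometric multiplicity of λ is n − rank(A − λI), which equals the number of Jordan blocks for λ):
  λ = -3: algebraic multiplicity = 4, geometric multiplicity = 2

Determining the block sizes for each eigenvalue:
  λ = -3: with am = 4 and gm = 2, the partition is not yet determined (e.g. several partitions of 4 into 2 parts exist). Let N = A − (-3)·I. Computing rank(N^1) = 2, rank(N^2) = 1, rank(N^3) = 0; the number of blocks of size ≥ j is rank(N^{j−1}) − rank(N^j), giving [2, 1, 1]. So we have 1 block(s) of size 3, 1 block(s) of size 1 → block sizes [3, 1]

Assembling the blocks gives a Jordan form
J =
  [-3,  1,  0,  0]
  [ 0, -3,  1,  0]
  [ 0,  0, -3,  0]
  [ 0,  0,  0, -3]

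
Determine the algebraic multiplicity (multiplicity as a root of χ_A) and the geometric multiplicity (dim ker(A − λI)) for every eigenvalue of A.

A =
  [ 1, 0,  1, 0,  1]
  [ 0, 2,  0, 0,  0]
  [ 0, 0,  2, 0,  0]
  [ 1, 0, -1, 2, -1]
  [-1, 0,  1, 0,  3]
λ = 2: alg = 5, geom = 4

Step 1 — factor the characteristic polynomial to read off the algebraic multiplicities:
  χ_A(x) = (x - 2)^5

Step 2 — compute geometric multiplicities via the rank-nullity identity g(λ) = n − rank(A − λI):
  rank(A − (2)·I) = 1, so dim ker(A − (2)·I) = n − 1 = 4

Summary:
  λ = 2: algebraic multiplicity = 5, geometric multiplicity = 4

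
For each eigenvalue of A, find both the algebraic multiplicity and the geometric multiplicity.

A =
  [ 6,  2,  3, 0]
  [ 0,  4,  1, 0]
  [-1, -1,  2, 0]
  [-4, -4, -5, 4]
λ = 4: alg = 4, geom = 2

Step 1 — factor the characteristic polynomial to read off the algebraic multiplicities:
  χ_A(x) = (x - 4)^4

Step 2 — compute geometric multiplicities via the rank-nullity identity g(λ) = n − rank(A − λI):
  rank(A − (4)·I) = 2, so dim ker(A − (4)·I) = n − 2 = 2

Summary:
  λ = 4: algebraic multiplicity = 4, geometric multiplicity = 2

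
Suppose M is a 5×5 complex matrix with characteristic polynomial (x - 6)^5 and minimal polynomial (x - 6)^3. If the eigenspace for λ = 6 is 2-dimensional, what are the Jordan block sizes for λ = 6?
Block sizes for λ = 6: [3, 2]

Step 1 — from the characteristic polynomial, algebraic multiplicity of λ = 6 is 5. From dim ker(M − (6)·I) = 2, there are exactly 2 Jordan blocks for λ = 6.
Step 2 — from the minimal polynomial, the factor (x − 6)^3 tells us the largest block for λ = 6 has size 3.
Step 3 — with total size 5, 2 blocks, and largest block 3, the block sizes (in nonincreasing order) are [3, 2].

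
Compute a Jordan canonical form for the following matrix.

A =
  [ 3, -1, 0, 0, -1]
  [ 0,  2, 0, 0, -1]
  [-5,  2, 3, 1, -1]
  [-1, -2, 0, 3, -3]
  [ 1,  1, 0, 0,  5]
J_2(3) ⊕ J_2(3) ⊕ J_1(4)

The characteristic polynomial is
  det(x·I − A) = x^5 - 16*x^4 + 102*x^3 - 324*x^2 + 513*x - 324 = (x - 4)*(x - 3)^4

Eigenvalues and multiplicities (the geometric multiplicity of λ is n − rank(A − λI), which equals the number of Jordan blocks for λ):
  λ = 3: algebraic multiplicity = 4, geometric multiplicity = 2
  λ = 4: algebraic multiplicity = 1, geometric multiplicity = 1

Determining the block sizes for each eigenvalue:
  λ = 3: with am = 4 and gm = 2, the partition is not yet determined (e.g. several partitions of 4 into 2 parts exist). Let N = A − (3)·I. Computing rank(N^1) = 3, rank(N^2) = 1; the number of blocks of size ≥ j is rank(N^{j−1}) − rank(N^j), giving [2, 2]. So we have 2 block(s) of size 2 → block sizes [2, 2]
  λ = 4: one block (gm = 1), so the single block has size am = 1 → block sizes [1]

Assembling the blocks gives a Jordan form
J =
  [3, 1, 0, 0, 0]
  [0, 3, 0, 0, 0]
  [0, 0, 3, 1, 0]
  [0, 0, 0, 3, 0]
  [0, 0, 0, 0, 4]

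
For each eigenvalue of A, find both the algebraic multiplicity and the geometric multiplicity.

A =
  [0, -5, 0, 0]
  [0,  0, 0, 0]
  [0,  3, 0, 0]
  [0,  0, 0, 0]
λ = 0: alg = 4, geom = 3

Step 1 — factor the characteristic polynomial to read off the algebraic multiplicities:
  χ_A(x) = x^4

Step 2 — compute geometric multiplicities via the rank-nullity identity g(λ) = n − rank(A − λI):
  rank(A − (0)·I) = 1, so dim ker(A − (0)·I) = n − 1 = 3

Summary:
  λ = 0: algebraic multiplicity = 4, geometric multiplicity = 3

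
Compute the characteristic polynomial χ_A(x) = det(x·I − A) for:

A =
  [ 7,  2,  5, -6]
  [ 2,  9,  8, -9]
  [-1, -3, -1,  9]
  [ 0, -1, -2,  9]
x^4 - 24*x^3 + 216*x^2 - 864*x + 1296

Expanding det(x·I − A) (e.g. by cofactor expansion or by noting that A is similar to its Jordan form J, which has the same characteristic polynomial as A) gives
  χ_A(x) = x^4 - 24*x^3 + 216*x^2 - 864*x + 1296
which factors as (x - 6)^4. The eigenvalues (with algebraic multiplicities) are λ = 6 with multiplicity 4.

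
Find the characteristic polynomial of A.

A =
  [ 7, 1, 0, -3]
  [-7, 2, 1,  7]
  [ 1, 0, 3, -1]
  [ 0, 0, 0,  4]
x^4 - 16*x^3 + 96*x^2 - 256*x + 256

Expanding det(x·I − A) (e.g. by cofactor expansion or by noting that A is similar to its Jordan form J, which has the same characteristic polynomial as A) gives
  χ_A(x) = x^4 - 16*x^3 + 96*x^2 - 256*x + 256
which factors as (x - 4)^4. The eigenvalues (with algebraic multiplicities) are λ = 4 with multiplicity 4.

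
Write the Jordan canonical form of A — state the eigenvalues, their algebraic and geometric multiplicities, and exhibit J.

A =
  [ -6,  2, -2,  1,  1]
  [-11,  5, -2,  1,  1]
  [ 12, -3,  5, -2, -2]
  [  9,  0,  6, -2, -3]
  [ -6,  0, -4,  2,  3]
J_3(1) ⊕ J_1(1) ⊕ J_1(1)

The characteristic polynomial is
  det(x·I − A) = x^5 - 5*x^4 + 10*x^3 - 10*x^2 + 5*x - 1 = (x - 1)^5

Eigenvalues and multiplicities (the geometric multiplicity of λ is n − rank(A − λI), which equals the number of Jordan blocks for λ):
  λ = 1: algebraic multiplicity = 5, geometric multiplicity = 3

Determining the block sizes for each eigenvalue:
  λ = 1: with am = 5 and gm = 3, the partition is not yet determined (e.g. several partitions of 5 into 3 parts exist). Let N = A − (1)·I. Computing rank(N^1) = 2, rank(N^2) = 1, rank(N^3) = 0; the number of blocks of size ≥ j is rank(N^{j−1}) − rank(N^j), giving [3, 1, 1]. So we have 1 block(s) of size 3, 2 block(s) of size 1 → block sizes [3, 1, 1]

Assembling the blocks gives a Jordan form
J =
  [1, 1, 0, 0, 0]
  [0, 1, 1, 0, 0]
  [0, 0, 1, 0, 0]
  [0, 0, 0, 1, 0]
  [0, 0, 0, 0, 1]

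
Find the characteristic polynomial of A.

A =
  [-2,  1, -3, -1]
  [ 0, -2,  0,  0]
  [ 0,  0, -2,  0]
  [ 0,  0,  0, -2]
x^4 + 8*x^3 + 24*x^2 + 32*x + 16

Expanding det(x·I − A) (e.g. by cofactor expansion or by noting that A is similar to its Jordan form J, which has the same characteristic polynomial as A) gives
  χ_A(x) = x^4 + 8*x^3 + 24*x^2 + 32*x + 16
which factors as (x + 2)^4. The eigenvalues (with algebraic multiplicities) are λ = -2 with multiplicity 4.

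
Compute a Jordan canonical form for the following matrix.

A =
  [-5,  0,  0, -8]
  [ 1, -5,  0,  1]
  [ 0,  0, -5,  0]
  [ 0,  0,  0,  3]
J_2(-5) ⊕ J_1(-5) ⊕ J_1(3)

The characteristic polynomial is
  det(x·I − A) = x^4 + 12*x^3 + 30*x^2 - 100*x - 375 = (x - 3)*(x + 5)^3

Eigenvalues and multiplicities (the geometric multiplicity of λ is n − rank(A − λI), which equals the number of Jordan blocks for λ):
  λ = -5: algebraic multiplicity = 3, geometric multiplicity = 2
  λ = 3: algebraic multiplicity = 1, geometric multiplicity = 1

Determining the block sizes for each eigenvalue:
  λ = -5: 2 blocks summing to 3 forces exactly one block of size 2 and the rest size 1 → block sizes [2, 1]
  λ = 3: one block (gm = 1), so the single block has size am = 1 → block sizes [1]

Assembling the blocks gives a Jordan form
J =
  [-5,  1,  0, 0]
  [ 0, -5,  0, 0]
  [ 0,  0, -5, 0]
  [ 0,  0,  0, 3]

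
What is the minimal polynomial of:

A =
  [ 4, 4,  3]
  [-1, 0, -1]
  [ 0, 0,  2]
x^3 - 6*x^2 + 12*x - 8

The characteristic polynomial is χ_A(x) = (x - 2)^3, so the eigenvalues are known. The minimal polynomial is
  m_A(x) = Π_λ (x − λ)^{k_λ}
where k_λ is the size of the *largest* Jordan block for λ (equivalently, the smallest k with (A − λI)^k v = 0 for every generalised eigenvector v of λ).

  λ = 2: largest Jordan block has size 3, contributing (x − 2)^3

So m_A(x) = (x - 2)^3 = x^3 - 6*x^2 + 12*x - 8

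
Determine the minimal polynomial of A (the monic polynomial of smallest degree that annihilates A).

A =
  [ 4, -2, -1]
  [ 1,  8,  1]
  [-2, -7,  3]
x^3 - 15*x^2 + 75*x - 125

The characteristic polynomial is χ_A(x) = (x - 5)^3, so the eigenvalues are known. The minimal polynomial is
  m_A(x) = Π_λ (x − λ)^{k_λ}
where k_λ is the size of the *largest* Jordan block for λ (equivalently, the smallest k with (A − λI)^k v = 0 for every generalised eigenvector v of λ).

  λ = 5: largest Jordan block has size 3, contributing (x − 5)^3

So m_A(x) = (x - 5)^3 = x^3 - 15*x^2 + 75*x - 125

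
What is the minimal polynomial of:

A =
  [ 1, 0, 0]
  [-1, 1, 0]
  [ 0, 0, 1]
x^2 - 2*x + 1

The characteristic polynomial is χ_A(x) = (x - 1)^3, so the eigenvalues are known. The minimal polynomial is
  m_A(x) = Π_λ (x − λ)^{k_λ}
where k_λ is the size of the *largest* Jordan block for λ (equivalently, the smallest k with (A − λI)^k v = 0 for every generalised eigenvector v of λ).

  λ = 1: largest Jordan block has size 2, contributing (x − 1)^2

So m_A(x) = (x - 1)^2 = x^2 - 2*x + 1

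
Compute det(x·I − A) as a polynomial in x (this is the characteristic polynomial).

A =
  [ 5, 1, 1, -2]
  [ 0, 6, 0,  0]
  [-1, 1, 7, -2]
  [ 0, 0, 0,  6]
x^4 - 24*x^3 + 216*x^2 - 864*x + 1296

Expanding det(x·I − A) (e.g. by cofactor expansion or by noting that A is similar to its Jordan form J, which has the same characteristic polynomial as A) gives
  χ_A(x) = x^4 - 24*x^3 + 216*x^2 - 864*x + 1296
which factors as (x - 6)^4. The eigenvalues (with algebraic multiplicities) are λ = 6 with multiplicity 4.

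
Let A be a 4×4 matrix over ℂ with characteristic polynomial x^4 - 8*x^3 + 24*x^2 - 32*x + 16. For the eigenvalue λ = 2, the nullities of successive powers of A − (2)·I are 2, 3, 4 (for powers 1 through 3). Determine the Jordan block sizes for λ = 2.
Block sizes for λ = 2: [3, 1]

From the dimensions of kernels of powers, the number of Jordan blocks of size at least j is d_j − d_{j−1} where d_j = dim ker(N^j) (with d_0 = 0). Computing the differences gives [2, 1, 1].
The number of blocks of size exactly k is (#blocks of size ≥ k) − (#blocks of size ≥ k + 1), so the partition is: 1 block(s) of size 1, 1 block(s) of size 3.
In nonincreasing order the block sizes are [3, 1].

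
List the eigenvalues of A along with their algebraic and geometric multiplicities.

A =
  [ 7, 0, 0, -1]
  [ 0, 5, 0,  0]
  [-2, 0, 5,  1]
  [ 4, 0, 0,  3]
λ = 5: alg = 4, geom = 3

Step 1 — factor the characteristic polynomial to read off the algebraic multiplicities:
  χ_A(x) = (x - 5)^4

Step 2 — compute geometric multiplicities via the rank-nullity identity g(λ) = n − rank(A − λI):
  rank(A − (5)·I) = 1, so dim ker(A − (5)·I) = n − 1 = 3

Summary:
  λ = 5: algebraic multiplicity = 4, geometric multiplicity = 3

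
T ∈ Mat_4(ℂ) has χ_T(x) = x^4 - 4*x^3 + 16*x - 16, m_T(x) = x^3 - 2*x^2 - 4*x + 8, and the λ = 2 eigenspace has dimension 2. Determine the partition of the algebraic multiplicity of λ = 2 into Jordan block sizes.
Block sizes for λ = 2: [2, 1]

Step 1 — from the characteristic polynomial, algebraic multiplicity of λ = 2 is 3. From dim ker(T − (2)·I) = 2, there are exactly 2 Jordan blocks for λ = 2.
Step 2 — from the minimal polynomial, the factor (x − 2)^2 tells us the largest block for λ = 2 has size 2.
Step 3 — with total size 3, 2 blocks, and largest block 2, the block sizes (in nonincreasing order) are [2, 1].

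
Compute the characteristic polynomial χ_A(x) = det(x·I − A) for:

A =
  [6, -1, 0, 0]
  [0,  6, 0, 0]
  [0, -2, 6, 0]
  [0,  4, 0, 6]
x^4 - 24*x^3 + 216*x^2 - 864*x + 1296

Expanding det(x·I − A) (e.g. by cofactor expansion or by noting that A is similar to its Jordan form J, which has the same characteristic polynomial as A) gives
  χ_A(x) = x^4 - 24*x^3 + 216*x^2 - 864*x + 1296
which factors as (x - 6)^4. The eigenvalues (with algebraic multiplicities) are λ = 6 with multiplicity 4.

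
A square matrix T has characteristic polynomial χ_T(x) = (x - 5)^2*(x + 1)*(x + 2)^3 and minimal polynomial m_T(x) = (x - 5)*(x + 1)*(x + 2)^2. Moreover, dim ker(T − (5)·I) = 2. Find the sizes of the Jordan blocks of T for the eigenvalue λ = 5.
Block sizes for λ = 5: [1, 1]

Step 1 — from the characteristic polynomial, algebraic multiplicity of λ = 5 is 2. From dim ker(T − (5)·I) = 2, there are exactly 2 Jordan blocks for λ = 5.
Step 2 — from the minimal polynomial, the factor (x − 5) tells us the largest block for λ = 5 has size 1.
Step 3 — with total size 2, 2 blocks, and largest block 1, the block sizes (in nonincreasing order) are [1, 1].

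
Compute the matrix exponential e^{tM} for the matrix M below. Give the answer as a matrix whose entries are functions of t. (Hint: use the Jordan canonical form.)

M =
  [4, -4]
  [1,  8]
e^{tM} =
  [-2*t*exp(6*t) + exp(6*t), -4*t*exp(6*t)]
  [t*exp(6*t), 2*t*exp(6*t) + exp(6*t)]

Strategy: write M = P · J · P⁻¹ where J is a Jordan canonical form, so e^{tM} = P · e^{tJ} · P⁻¹, and e^{tJ} can be computed block-by-block.

M has Jordan form
J =
  [6, 1]
  [0, 6]
(up to reordering of blocks).

Per-block formulas:
  For a 2×2 Jordan block J_2(6): exp(t · J_2(6)) = e^(6t)·(I + t·N), where N is the 2×2 nilpotent shift.

After assembling e^{tJ} and conjugating by P, we get:

e^{tM} =
  [-2*t*exp(6*t) + exp(6*t), -4*t*exp(6*t)]
  [t*exp(6*t), 2*t*exp(6*t) + exp(6*t)]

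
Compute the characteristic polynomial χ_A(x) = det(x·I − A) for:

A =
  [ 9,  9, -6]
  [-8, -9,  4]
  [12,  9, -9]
x^3 + 9*x^2 + 27*x + 27

Expanding det(x·I − A) (e.g. by cofactor expansion or by noting that A is similar to its Jordan form J, which has the same characteristic polynomial as A) gives
  χ_A(x) = x^3 + 9*x^2 + 27*x + 27
which factors as (x + 3)^3. The eigenvalues (with algebraic multiplicities) are λ = -3 with multiplicity 3.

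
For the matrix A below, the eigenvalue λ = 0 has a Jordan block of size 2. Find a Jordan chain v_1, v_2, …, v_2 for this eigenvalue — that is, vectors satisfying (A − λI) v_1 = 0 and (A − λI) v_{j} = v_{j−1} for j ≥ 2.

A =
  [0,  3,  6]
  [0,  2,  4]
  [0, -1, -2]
A Jordan chain for λ = 0 of length 2:
v_1 = (3, 2, -1)ᵀ
v_2 = (0, 1, 0)ᵀ

Let N = A − (0)·I. We want v_2 with N^2 v_2 = 0 but N^1 v_2 ≠ 0; then v_{j-1} := N · v_j for j = 2, …, 2.

Pick v_2 = (0, 1, 0)ᵀ.
Then v_1 = N · v_2 = (3, 2, -1)ᵀ.

Sanity check: (A − (0)·I) v_1 = (0, 0, 0)ᵀ = 0. ✓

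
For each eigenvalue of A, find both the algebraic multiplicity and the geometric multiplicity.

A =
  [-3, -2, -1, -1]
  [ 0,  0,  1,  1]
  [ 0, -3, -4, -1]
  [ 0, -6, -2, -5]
λ = -3: alg = 4, geom = 2

Step 1 — factor the characteristic polynomial to read off the algebraic multiplicities:
  χ_A(x) = (x + 3)^4

Step 2 — compute geometric multiplicities via the rank-nullity identity g(λ) = n − rank(A − λI):
  rank(A − (-3)·I) = 2, so dim ker(A − (-3)·I) = n − 2 = 2

Summary:
  λ = -3: algebraic multiplicity = 4, geometric multiplicity = 2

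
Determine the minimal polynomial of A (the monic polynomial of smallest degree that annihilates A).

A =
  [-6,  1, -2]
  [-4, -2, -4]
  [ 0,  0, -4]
x^2 + 8*x + 16

The characteristic polynomial is χ_A(x) = (x + 4)^3, so the eigenvalues are known. The minimal polynomial is
  m_A(x) = Π_λ (x − λ)^{k_λ}
where k_λ is the size of the *largest* Jordan block for λ (equivalently, the smallest k with (A − λI)^k v = 0 for every generalised eigenvector v of λ).

  λ = -4: largest Jordan block has size 2, contributing (x + 4)^2

So m_A(x) = (x + 4)^2 = x^2 + 8*x + 16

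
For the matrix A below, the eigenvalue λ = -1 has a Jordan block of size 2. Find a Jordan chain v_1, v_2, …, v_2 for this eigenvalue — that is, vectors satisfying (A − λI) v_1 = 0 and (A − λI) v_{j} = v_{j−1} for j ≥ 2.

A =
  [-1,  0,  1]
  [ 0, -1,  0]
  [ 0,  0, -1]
A Jordan chain for λ = -1 of length 2:
v_1 = (1, 0, 0)ᵀ
v_2 = (0, 0, 1)ᵀ

Let N = A − (-1)·I. We want v_2 with N^2 v_2 = 0 but N^1 v_2 ≠ 0; then v_{j-1} := N · v_j for j = 2, …, 2.

Pick v_2 = (0, 0, 1)ᵀ.
Then v_1 = N · v_2 = (1, 0, 0)ᵀ.

Sanity check: (A − (-1)·I) v_1 = (0, 0, 0)ᵀ = 0. ✓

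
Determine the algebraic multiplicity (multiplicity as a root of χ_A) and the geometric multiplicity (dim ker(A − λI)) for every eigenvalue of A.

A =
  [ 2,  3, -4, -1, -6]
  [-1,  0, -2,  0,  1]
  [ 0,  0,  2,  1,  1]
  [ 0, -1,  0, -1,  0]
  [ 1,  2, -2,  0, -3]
λ = 0: alg = 5, geom = 2

Step 1 — factor the characteristic polynomial to read off the algebraic multiplicities:
  χ_A(x) = x^5

Step 2 — compute geometric multiplicities via the rank-nullity identity g(λ) = n − rank(A − λI):
  rank(A − (0)·I) = 3, so dim ker(A − (0)·I) = n − 3 = 2

Summary:
  λ = 0: algebraic multiplicity = 5, geometric multiplicity = 2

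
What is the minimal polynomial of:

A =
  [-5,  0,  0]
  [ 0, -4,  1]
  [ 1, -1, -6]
x^3 + 15*x^2 + 75*x + 125

The characteristic polynomial is χ_A(x) = (x + 5)^3, so the eigenvalues are known. The minimal polynomial is
  m_A(x) = Π_λ (x − λ)^{k_λ}
where k_λ is the size of the *largest* Jordan block for λ (equivalently, the smallest k with (A − λI)^k v = 0 for every generalised eigenvector v of λ).

  λ = -5: largest Jordan block has size 3, contributing (x + 5)^3

So m_A(x) = (x + 5)^3 = x^3 + 15*x^2 + 75*x + 125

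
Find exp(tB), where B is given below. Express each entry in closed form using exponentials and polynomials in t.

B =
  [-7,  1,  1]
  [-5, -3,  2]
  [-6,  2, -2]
e^{tB} =
  [-t^2*exp(-4*t) - 3*t*exp(-4*t) + exp(-4*t), t*exp(-4*t), t^2*exp(-4*t)/2 + t*exp(-4*t)]
  [-t^2*exp(-4*t) - 5*t*exp(-4*t), t*exp(-4*t) + exp(-4*t), t^2*exp(-4*t)/2 + 2*t*exp(-4*t)]
  [-2*t^2*exp(-4*t) - 6*t*exp(-4*t), 2*t*exp(-4*t), t^2*exp(-4*t) + 2*t*exp(-4*t) + exp(-4*t)]

Strategy: write B = P · J · P⁻¹ where J is a Jordan canonical form, so e^{tB} = P · e^{tJ} · P⁻¹, and e^{tJ} can be computed block-by-block.

B has Jordan form
J =
  [-4,  1,  0]
  [ 0, -4,  1]
  [ 0,  0, -4]
(up to reordering of blocks).

Per-block formulas:
  For a 3×3 Jordan block J_3(-4): exp(t · J_3(-4)) = e^(-4t)·(I + t·N + (t^2/2)·N^2), where N is the 3×3 nilpotent shift.

After assembling e^{tJ} and conjugating by P, we get:

e^{tB} =
  [-t^2*exp(-4*t) - 3*t*exp(-4*t) + exp(-4*t), t*exp(-4*t), t^2*exp(-4*t)/2 + t*exp(-4*t)]
  [-t^2*exp(-4*t) - 5*t*exp(-4*t), t*exp(-4*t) + exp(-4*t), t^2*exp(-4*t)/2 + 2*t*exp(-4*t)]
  [-2*t^2*exp(-4*t) - 6*t*exp(-4*t), 2*t*exp(-4*t), t^2*exp(-4*t) + 2*t*exp(-4*t) + exp(-4*t)]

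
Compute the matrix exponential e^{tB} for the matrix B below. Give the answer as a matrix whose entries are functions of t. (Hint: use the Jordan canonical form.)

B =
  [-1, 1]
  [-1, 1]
e^{tB} =
  [1 - t, t]
  [-t, t + 1]

Strategy: write B = P · J · P⁻¹ where J is a Jordan canonical form, so e^{tB} = P · e^{tJ} · P⁻¹, and e^{tJ} can be computed block-by-block.

B has Jordan form
J =
  [0, 1]
  [0, 0]
(up to reordering of blocks).

Per-block formulas:
  For a 2×2 Jordan block J_2(0): exp(t · J_2(0)) = e^(0t)·(I + t·N), where N is the 2×2 nilpotent shift.

After assembling e^{tJ} and conjugating by P, we get:

e^{tB} =
  [1 - t, t]
  [-t, t + 1]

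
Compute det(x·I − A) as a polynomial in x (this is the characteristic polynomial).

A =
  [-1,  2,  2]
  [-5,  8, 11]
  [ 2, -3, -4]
x^3 - 3*x^2 + 3*x - 1

Expanding det(x·I − A) (e.g. by cofactor expansion or by noting that A is similar to its Jordan form J, which has the same characteristic polynomial as A) gives
  χ_A(x) = x^3 - 3*x^2 + 3*x - 1
which factors as (x - 1)^3. The eigenvalues (with algebraic multiplicities) are λ = 1 with multiplicity 3.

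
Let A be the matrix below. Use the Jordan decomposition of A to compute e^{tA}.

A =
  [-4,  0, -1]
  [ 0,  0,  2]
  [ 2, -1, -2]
e^{tA} =
  [t^2*exp(-2*t) - 2*t*exp(-2*t) + exp(-2*t), t^2*exp(-2*t)/2, t^2*exp(-2*t) - t*exp(-2*t)]
  [2*t^2*exp(-2*t), t^2*exp(-2*t) + 2*t*exp(-2*t) + exp(-2*t), 2*t^2*exp(-2*t) + 2*t*exp(-2*t)]
  [-2*t^2*exp(-2*t) + 2*t*exp(-2*t), -t^2*exp(-2*t) - t*exp(-2*t), -2*t^2*exp(-2*t) + exp(-2*t)]

Strategy: write A = P · J · P⁻¹ where J is a Jordan canonical form, so e^{tA} = P · e^{tJ} · P⁻¹, and e^{tJ} can be computed block-by-block.

A has Jordan form
J =
  [-2,  1,  0]
  [ 0, -2,  1]
  [ 0,  0, -2]
(up to reordering of blocks).

Per-block formulas:
  For a 3×3 Jordan block J_3(-2): exp(t · J_3(-2)) = e^(-2t)·(I + t·N + (t^2/2)·N^2), where N is the 3×3 nilpotent shift.

After assembling e^{tJ} and conjugating by P, we get:

e^{tA} =
  [t^2*exp(-2*t) - 2*t*exp(-2*t) + exp(-2*t), t^2*exp(-2*t)/2, t^2*exp(-2*t) - t*exp(-2*t)]
  [2*t^2*exp(-2*t), t^2*exp(-2*t) + 2*t*exp(-2*t) + exp(-2*t), 2*t^2*exp(-2*t) + 2*t*exp(-2*t)]
  [-2*t^2*exp(-2*t) + 2*t*exp(-2*t), -t^2*exp(-2*t) - t*exp(-2*t), -2*t^2*exp(-2*t) + exp(-2*t)]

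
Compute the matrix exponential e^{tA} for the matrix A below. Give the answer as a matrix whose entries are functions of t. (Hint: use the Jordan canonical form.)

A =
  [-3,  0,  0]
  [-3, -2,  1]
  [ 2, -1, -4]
e^{tA} =
  [exp(-3*t), 0, 0]
  [-t^2*exp(-3*t)/2 - 3*t*exp(-3*t), t*exp(-3*t) + exp(-3*t), t*exp(-3*t)]
  [t^2*exp(-3*t)/2 + 2*t*exp(-3*t), -t*exp(-3*t), -t*exp(-3*t) + exp(-3*t)]

Strategy: write A = P · J · P⁻¹ where J is a Jordan canonical form, so e^{tA} = P · e^{tJ} · P⁻¹, and e^{tJ} can be computed block-by-block.

A has Jordan form
J =
  [-3,  1,  0]
  [ 0, -3,  1]
  [ 0,  0, -3]
(up to reordering of blocks).

Per-block formulas:
  For a 3×3 Jordan block J_3(-3): exp(t · J_3(-3)) = e^(-3t)·(I + t·N + (t^2/2)·N^2), where N is the 3×3 nilpotent shift.

After assembling e^{tJ} and conjugating by P, we get:

e^{tA} =
  [exp(-3*t), 0, 0]
  [-t^2*exp(-3*t)/2 - 3*t*exp(-3*t), t*exp(-3*t) + exp(-3*t), t*exp(-3*t)]
  [t^2*exp(-3*t)/2 + 2*t*exp(-3*t), -t*exp(-3*t), -t*exp(-3*t) + exp(-3*t)]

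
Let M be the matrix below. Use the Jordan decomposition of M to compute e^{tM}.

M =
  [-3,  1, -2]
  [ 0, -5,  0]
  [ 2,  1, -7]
e^{tM} =
  [2*t*exp(-5*t) + exp(-5*t), t*exp(-5*t), -2*t*exp(-5*t)]
  [0, exp(-5*t), 0]
  [2*t*exp(-5*t), t*exp(-5*t), -2*t*exp(-5*t) + exp(-5*t)]

Strategy: write M = P · J · P⁻¹ where J is a Jordan canonical form, so e^{tM} = P · e^{tJ} · P⁻¹, and e^{tJ} can be computed block-by-block.

M has Jordan form
J =
  [-5,  1,  0]
  [ 0, -5,  0]
  [ 0,  0, -5]
(up to reordering of blocks).

Per-block formulas:
  For a 1×1 block at λ = -5: exp(t · [-5]) = [e^(-5t)].
  For a 2×2 Jordan block J_2(-5): exp(t · J_2(-5)) = e^(-5t)·(I + t·N), where N is the 2×2 nilpotent shift.

After assembling e^{tJ} and conjugating by P, we get:

e^{tM} =
  [2*t*exp(-5*t) + exp(-5*t), t*exp(-5*t), -2*t*exp(-5*t)]
  [0, exp(-5*t), 0]
  [2*t*exp(-5*t), t*exp(-5*t), -2*t*exp(-5*t) + exp(-5*t)]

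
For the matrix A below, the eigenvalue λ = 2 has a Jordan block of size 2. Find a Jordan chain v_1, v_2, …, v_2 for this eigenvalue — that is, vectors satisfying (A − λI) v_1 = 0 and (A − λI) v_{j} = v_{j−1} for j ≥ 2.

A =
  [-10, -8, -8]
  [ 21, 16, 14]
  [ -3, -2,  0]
A Jordan chain for λ = 2 of length 2:
v_1 = (-12, 21, -3)ᵀ
v_2 = (1, 0, 0)ᵀ

Let N = A − (2)·I. We want v_2 with N^2 v_2 = 0 but N^1 v_2 ≠ 0; then v_{j-1} := N · v_j for j = 2, …, 2.

Pick v_2 = (1, 0, 0)ᵀ.
Then v_1 = N · v_2 = (-12, 21, -3)ᵀ.

Sanity check: (A − (2)·I) v_1 = (0, 0, 0)ᵀ = 0. ✓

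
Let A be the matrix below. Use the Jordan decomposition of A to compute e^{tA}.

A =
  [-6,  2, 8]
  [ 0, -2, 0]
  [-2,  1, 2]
e^{tA} =
  [-4*t*exp(-2*t) + exp(-2*t), 2*t*exp(-2*t), 8*t*exp(-2*t)]
  [0, exp(-2*t), 0]
  [-2*t*exp(-2*t), t*exp(-2*t), 4*t*exp(-2*t) + exp(-2*t)]

Strategy: write A = P · J · P⁻¹ where J is a Jordan canonical form, so e^{tA} = P · e^{tJ} · P⁻¹, and e^{tJ} can be computed block-by-block.

A has Jordan form
J =
  [-2,  1,  0]
  [ 0, -2,  0]
  [ 0,  0, -2]
(up to reordering of blocks).

Per-block formulas:
  For a 1×1 block at λ = -2: exp(t · [-2]) = [e^(-2t)].
  For a 2×2 Jordan block J_2(-2): exp(t · J_2(-2)) = e^(-2t)·(I + t·N), where N is the 2×2 nilpotent shift.

After assembling e^{tJ} and conjugating by P, we get:

e^{tA} =
  [-4*t*exp(-2*t) + exp(-2*t), 2*t*exp(-2*t), 8*t*exp(-2*t)]
  [0, exp(-2*t), 0]
  [-2*t*exp(-2*t), t*exp(-2*t), 4*t*exp(-2*t) + exp(-2*t)]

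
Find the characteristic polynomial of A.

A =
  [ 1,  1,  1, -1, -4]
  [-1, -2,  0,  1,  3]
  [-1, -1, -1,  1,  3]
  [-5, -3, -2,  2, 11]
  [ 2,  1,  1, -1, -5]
x^5 + 5*x^4 + 10*x^3 + 10*x^2 + 5*x + 1

Expanding det(x·I − A) (e.g. by cofactor expansion or by noting that A is similar to its Jordan form J, which has the same characteristic polynomial as A) gives
  χ_A(x) = x^5 + 5*x^4 + 10*x^3 + 10*x^2 + 5*x + 1
which factors as (x + 1)^5. The eigenvalues (with algebraic multiplicities) are λ = -1 with multiplicity 5.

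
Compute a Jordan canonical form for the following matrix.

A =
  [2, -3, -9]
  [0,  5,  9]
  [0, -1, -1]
J_2(2) ⊕ J_1(2)

The characteristic polynomial is
  det(x·I − A) = x^3 - 6*x^2 + 12*x - 8 = (x - 2)^3

Eigenvalues and multiplicities (the geometric multiplicity of λ is n − rank(A − λI), which equals the number of Jordan blocks for λ):
  λ = 2: algebraic multiplicity = 3, geometric multiplicity = 2

Determining the block sizes for each eigenvalue:
  λ = 2: 2 blocks summing to 3 forces exactly one block of size 2 and the rest size 1 → block sizes [2, 1]

Assembling the blocks gives a Jordan form
J =
  [2, 1, 0]
  [0, 2, 0]
  [0, 0, 2]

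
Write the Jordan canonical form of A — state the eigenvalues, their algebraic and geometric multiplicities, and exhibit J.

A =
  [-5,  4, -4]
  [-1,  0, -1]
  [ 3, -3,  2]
J_2(-1) ⊕ J_1(-1)

The characteristic polynomial is
  det(x·I − A) = x^3 + 3*x^2 + 3*x + 1 = (x + 1)^3

Eigenvalues and multiplicities (the geometric multiplicity of λ is n − rank(A − λI), which equals the number of Jordan blocks for λ):
  λ = -1: algebraic multiplicity = 3, geometric multiplicity = 2

Determining the block sizes for each eigenvalue:
  λ = -1: 2 blocks summing to 3 forces exactly one block of size 2 and the rest size 1 → block sizes [2, 1]

Assembling the blocks gives a Jordan form
J =
  [-1,  1,  0]
  [ 0, -1,  0]
  [ 0,  0, -1]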